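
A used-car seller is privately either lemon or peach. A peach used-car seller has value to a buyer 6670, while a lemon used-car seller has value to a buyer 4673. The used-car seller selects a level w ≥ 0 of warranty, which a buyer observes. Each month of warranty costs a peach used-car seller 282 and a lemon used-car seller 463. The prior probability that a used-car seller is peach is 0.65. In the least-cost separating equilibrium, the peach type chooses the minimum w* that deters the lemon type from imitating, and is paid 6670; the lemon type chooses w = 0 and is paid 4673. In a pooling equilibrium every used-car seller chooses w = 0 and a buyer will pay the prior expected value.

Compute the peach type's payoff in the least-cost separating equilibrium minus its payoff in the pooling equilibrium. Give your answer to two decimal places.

-517.37

Least-cost separating signal: w* solves 4673 = 6670 − 463·w*, so w* = (6670 − 4673)/463 ≈ 4.3132.
Peach type's separating payoff: 6670 − 282 × w* = 6670 − 282 × (6670 − 4673)/463 = 6670 − 563154/463 ≈ 5453.6847.
Pooling payoff: 0.65 × 6670 + 0.35 × 4673 = 5971.05.
Difference: 5453.6847 − 5971.05 = -517.3653, i.e. -517.37 to two decimal places.
The peach type would prefer the pooling outcome.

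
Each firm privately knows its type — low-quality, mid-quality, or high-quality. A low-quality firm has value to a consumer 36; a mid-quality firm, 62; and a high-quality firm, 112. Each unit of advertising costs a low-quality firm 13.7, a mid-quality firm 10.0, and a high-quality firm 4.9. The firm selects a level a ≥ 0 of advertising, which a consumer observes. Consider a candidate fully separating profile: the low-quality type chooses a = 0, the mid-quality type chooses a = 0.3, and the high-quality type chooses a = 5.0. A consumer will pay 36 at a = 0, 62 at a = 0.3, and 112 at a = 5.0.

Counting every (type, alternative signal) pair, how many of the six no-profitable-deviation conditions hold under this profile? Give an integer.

Mid-quality (own payoff 62 − 10.0×0.3 = 59): to a=0 gives 36 → no gain ✓; to a=5.0 gives 112 − 10.0×5.0 = 62 → profitable ✗.
Low-quality (own payoff 36): to a=0.3 gives 62 − 13.7×0.3 = 57.89 → profitable ✗; to a=5.0 gives 112 − 13.7×5.0 = 43.5 → profitable ✗.
High-quality (own payoff 112 − 4.9×5.0 = 87.5): to a=0 gives 36 → no gain ✓; to a=0.3 gives 62 − 4.9×0.3 = 60.53 → no gain ✓.
3 of the 6 constraints hold; not an equilibrium.

3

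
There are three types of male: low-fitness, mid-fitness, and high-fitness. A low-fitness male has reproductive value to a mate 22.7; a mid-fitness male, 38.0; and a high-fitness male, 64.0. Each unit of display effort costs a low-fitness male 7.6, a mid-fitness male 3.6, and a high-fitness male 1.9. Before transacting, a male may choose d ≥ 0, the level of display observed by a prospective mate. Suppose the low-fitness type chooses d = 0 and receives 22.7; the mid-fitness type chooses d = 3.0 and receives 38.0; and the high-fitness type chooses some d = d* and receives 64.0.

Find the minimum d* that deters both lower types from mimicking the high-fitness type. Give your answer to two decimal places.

10.22

Mid-fitness type (on-path payoff 38.0 − 3.6×3.0 = 27.2) won't mimic when 27.2 ≥ 64.0 − 3.6·d*, i.e. d* ≥ 10.22.
Low-fitness type (on-path payoff 22.7) won't mimic when 22.7 ≥ 64.0 − 7.6·d*, i.e. d* ≥ 5.43.
Both must hold, so d* = max(5.43, 10.22) = 10.22. The mid-fitness type's constraint binds.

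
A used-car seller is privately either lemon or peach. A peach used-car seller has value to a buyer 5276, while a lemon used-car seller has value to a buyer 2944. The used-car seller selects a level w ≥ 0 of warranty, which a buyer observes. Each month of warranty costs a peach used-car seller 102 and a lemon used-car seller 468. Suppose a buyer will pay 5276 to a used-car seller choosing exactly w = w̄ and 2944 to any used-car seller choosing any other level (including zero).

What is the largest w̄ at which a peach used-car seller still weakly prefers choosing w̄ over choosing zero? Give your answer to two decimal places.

Choosing w̄ yields the peach type 5276 − 102·w̄; choosing zero yields 2944.
The peach type is indifferent at 5276 − 102·w̄ = 2944, i.e. w̄ = (5276 − 2944) / 102 ≈ 22.86.
For any w̄ above 22.86 the peach type would rather pool at zero, so separation collapses.

22.86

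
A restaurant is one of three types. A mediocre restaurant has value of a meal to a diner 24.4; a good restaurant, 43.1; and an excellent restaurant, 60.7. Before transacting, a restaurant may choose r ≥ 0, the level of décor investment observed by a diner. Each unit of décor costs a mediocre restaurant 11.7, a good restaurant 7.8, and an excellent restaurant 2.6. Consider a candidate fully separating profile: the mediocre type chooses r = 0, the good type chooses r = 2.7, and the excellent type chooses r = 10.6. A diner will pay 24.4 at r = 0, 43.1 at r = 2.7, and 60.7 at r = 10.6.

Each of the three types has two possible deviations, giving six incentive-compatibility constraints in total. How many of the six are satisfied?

4

Excellent (own payoff 60.7 − 2.6×10.6 = 33.14): to r=0 gives 24.4 → no gain ✓; to r=2.7 gives 43.1 − 2.6×2.7 = 36.08 → profitable ✗.
Mediocre (own payoff 24.4): to r=2.7 gives 43.1 − 11.7×2.7 = 11.51 → no gain ✓; to r=10.6 gives 60.7 − 11.7×10.6 = -63.32 → no gain ✓.
Good (own payoff 43.1 − 7.8×2.7 = 22.04): to r=0 gives 24.4 → profitable ✗; to r=10.6 gives 60.7 − 7.8×10.6 = -21.98 → no gain ✓.
4 of the 6 constraints hold; not an equilibrium.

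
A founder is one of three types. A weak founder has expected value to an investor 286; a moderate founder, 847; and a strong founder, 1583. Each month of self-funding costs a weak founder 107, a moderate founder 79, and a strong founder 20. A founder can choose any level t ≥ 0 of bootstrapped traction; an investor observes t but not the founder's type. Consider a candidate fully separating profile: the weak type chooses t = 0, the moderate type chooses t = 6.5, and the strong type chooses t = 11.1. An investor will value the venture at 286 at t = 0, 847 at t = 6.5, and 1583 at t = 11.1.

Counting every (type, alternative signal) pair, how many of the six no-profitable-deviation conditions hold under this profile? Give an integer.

4

Moderate (own payoff 847 − 79×6.5 = 333.5): to t=0 gives 286 → no gain ✓; to t=11.1 gives 1583 − 79×11.1 = 706.1 → profitable ✗.
Strong (own payoff 1583 − 20×11.1 = 1361): to t=0 gives 286 → no gain ✓; to t=6.5 gives 847 − 20×6.5 = 717 → no gain ✓.
Weak (own payoff 286): to t=6.5 gives 847 − 107×6.5 = 151.5 → no gain ✓; to t=11.1 gives 1583 − 107×11.1 = 395.3 → profitable ✗.
4 of the 6 constraints hold; not an equilibrium.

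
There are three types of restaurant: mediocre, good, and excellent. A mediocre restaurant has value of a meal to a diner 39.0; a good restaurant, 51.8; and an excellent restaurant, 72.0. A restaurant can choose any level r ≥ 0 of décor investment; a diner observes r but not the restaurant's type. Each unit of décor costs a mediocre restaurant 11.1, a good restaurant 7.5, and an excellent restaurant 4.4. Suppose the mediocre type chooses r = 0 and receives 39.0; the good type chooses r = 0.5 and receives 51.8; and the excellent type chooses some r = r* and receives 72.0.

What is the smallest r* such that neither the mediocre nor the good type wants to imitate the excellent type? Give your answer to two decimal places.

3.19

Mediocre type (on-path payoff 39.0) won't mimic when 39.0 ≥ 72.0 − 11.1·r*, i.e. r* ≥ 2.97.
Good type (on-path payoff 51.8 − 7.5×0.5 = 48.05) won't mimic when 48.05 ≥ 72.0 − 7.5·r*, i.e. r* ≥ 3.19.
Both must hold, so r* = max(2.97, 3.19) = 3.19. The good type's constraint binds.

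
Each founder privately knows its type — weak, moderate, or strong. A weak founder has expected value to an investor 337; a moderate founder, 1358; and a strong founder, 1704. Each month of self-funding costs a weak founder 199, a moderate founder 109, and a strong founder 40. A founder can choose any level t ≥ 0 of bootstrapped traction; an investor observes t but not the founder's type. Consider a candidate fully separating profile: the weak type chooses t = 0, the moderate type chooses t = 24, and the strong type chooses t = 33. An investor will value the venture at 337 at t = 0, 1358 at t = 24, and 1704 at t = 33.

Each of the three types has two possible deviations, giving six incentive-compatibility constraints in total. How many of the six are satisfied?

4

Moderate (own payoff 1358 − 109×24 = -1258): to t=0 gives 337 → profitable ✗; to t=33 gives 1704 − 109×33 = -1893 → no gain ✓.
Weak (own payoff 337): to t=24 gives 1358 − 199×24 = -3418 → no gain ✓; to t=33 gives 1704 − 199×33 = -4863 → no gain ✓.
Strong (own payoff 1704 − 40×33 = 384): to t=0 gives 337 → no gain ✓; to t=24 gives 1358 − 40×24 = 398 → profitable ✗.
4 of the 6 constraints hold; not an equilibrium.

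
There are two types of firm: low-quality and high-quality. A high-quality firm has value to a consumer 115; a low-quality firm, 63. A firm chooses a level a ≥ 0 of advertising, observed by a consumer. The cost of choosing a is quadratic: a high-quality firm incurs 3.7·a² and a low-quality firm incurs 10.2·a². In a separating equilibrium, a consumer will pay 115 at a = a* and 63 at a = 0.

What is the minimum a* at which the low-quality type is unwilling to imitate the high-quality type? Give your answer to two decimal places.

2.26

The low-quality type at a = 0 receives 63; imitating at a* yields 115 − 10.2·a*².
Indifference: 63 = 115 − 10.2·a*², so a*² = (115 − 63) / 10.2 ≈ 5.0980.
a* = √5.0980 ≈ 2.26.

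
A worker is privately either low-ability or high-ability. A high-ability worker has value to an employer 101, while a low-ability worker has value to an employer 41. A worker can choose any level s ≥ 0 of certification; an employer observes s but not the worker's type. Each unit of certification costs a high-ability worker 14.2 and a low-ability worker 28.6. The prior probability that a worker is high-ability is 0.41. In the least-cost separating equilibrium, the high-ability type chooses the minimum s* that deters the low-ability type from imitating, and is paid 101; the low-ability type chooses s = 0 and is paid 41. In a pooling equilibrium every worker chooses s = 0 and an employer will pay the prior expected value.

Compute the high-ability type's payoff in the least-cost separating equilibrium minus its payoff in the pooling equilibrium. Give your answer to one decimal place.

Least-cost separating signal: s* solves 41 = 101 − 28.6·s*, so s* = (101 − 41)/28.6 ≈ 2.0979.
High-ability type's separating payoff: 101 − 14.2 × s* = 101 − 14.2 × (101 − 41)/28.6 = 101 − 852/28.6 ≈ 71.210.
Pooling payoff: 0.41 × 101 + 0.59 × 41 = 65.6.
Difference: 71.210 − 65.6 = 5.61, i.e. 5.6 to one decimal place.
The high-ability type prefers to separate.

5.6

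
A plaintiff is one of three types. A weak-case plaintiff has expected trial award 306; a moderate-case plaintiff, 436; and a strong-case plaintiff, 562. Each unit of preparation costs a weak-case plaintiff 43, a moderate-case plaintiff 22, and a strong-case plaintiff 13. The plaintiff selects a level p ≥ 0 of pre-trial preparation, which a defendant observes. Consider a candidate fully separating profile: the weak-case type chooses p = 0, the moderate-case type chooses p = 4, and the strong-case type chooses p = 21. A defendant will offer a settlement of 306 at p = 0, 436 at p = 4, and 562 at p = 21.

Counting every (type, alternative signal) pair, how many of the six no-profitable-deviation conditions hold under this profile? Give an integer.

4

Weak-case (own payoff 306): to p=4 gives 436 − 43×4 = 264 → no gain ✓; to p=21 gives 562 − 43×21 = -341 → no gain ✓.
Moderate-case (own payoff 436 − 22×4 = 348): to p=0 gives 306 → no gain ✓; to p=21 gives 562 − 22×21 = 100 → no gain ✓.
Strong-case (own payoff 562 − 13×21 = 289): to p=0 gives 306 → profitable ✗; to p=4 gives 436 − 13×4 = 384 → profitable ✗.
4 of the 6 constraints hold; not an equilibrium.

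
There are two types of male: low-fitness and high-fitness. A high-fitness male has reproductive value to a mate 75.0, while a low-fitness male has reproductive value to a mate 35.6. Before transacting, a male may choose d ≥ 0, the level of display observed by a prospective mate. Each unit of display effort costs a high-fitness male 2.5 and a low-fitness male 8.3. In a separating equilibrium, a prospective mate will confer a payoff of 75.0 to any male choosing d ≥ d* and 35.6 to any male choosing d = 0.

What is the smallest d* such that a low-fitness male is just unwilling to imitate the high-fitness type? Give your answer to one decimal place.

A low-fitness male choosing d = 0 receives 35.6.
Imitating at d* instead would pay 75.0 at cost 8.3·d*, netting 75.0 − 8.3·d*.
Indifference: 35.6 = 75.0 − 8.3·d*, so d* = (75.0 − 35.6) / 8.3 ≈ 4.7.
At d* the low-fitness type's incentive constraint just binds; the high-fitness type strictly prefers d* since its per-unit cost is lower.

4.7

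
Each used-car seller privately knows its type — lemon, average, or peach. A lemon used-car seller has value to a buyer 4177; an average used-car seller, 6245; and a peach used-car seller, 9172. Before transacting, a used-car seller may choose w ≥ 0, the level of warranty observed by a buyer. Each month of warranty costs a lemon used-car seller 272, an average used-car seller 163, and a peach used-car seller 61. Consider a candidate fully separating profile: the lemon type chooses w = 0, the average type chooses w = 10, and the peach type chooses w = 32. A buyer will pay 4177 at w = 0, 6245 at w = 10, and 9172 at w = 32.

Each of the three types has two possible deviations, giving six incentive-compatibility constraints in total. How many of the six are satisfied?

Lemon (own payoff 4177): to w=10 gives 6245 − 272×10 = 3525 → no gain ✓; to w=32 gives 9172 − 272×32 = 468 → no gain ✓.
Peach (own payoff 9172 − 61×32 = 7220): to w=0 gives 4177 → no gain ✓; to w=10 gives 6245 − 61×10 = 5635 → no gain ✓.
Average (own payoff 6245 − 163×10 = 4615): to w=0 gives 4177 → no gain ✓; to w=32 gives 9172 − 163×32 = 3956 → no gain ✓.
6 of the 6 constraints hold; this profile is a separating equilibrium.

6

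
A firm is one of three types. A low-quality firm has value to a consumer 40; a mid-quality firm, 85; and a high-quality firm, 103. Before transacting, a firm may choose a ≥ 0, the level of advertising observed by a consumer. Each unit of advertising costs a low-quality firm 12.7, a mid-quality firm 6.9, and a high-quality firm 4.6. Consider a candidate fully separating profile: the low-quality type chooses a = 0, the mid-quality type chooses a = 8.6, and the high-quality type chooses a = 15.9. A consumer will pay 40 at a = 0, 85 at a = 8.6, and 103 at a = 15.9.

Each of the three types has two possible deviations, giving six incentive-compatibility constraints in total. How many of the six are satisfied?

Low-quality (own payoff 40): to a=8.6 gives 85 − 12.7×8.6 = -24.22 → no gain ✓; to a=15.9 gives 103 − 12.7×15.9 = -98.93 → no gain ✓.
Mid-quality (own payoff 85 − 6.9×8.6 = 25.66): to a=0 gives 40 → profitable ✗; to a=15.9 gives 103 − 6.9×15.9 = -6.71 → no gain ✓.
High-quality (own payoff 103 − 4.6×15.9 = 29.86): to a=0 gives 40 → profitable ✗; to a=8.6 gives 85 − 4.6×8.6 = 45.44 → profitable ✗.
3 of the 6 constraints hold; not an equilibrium.

3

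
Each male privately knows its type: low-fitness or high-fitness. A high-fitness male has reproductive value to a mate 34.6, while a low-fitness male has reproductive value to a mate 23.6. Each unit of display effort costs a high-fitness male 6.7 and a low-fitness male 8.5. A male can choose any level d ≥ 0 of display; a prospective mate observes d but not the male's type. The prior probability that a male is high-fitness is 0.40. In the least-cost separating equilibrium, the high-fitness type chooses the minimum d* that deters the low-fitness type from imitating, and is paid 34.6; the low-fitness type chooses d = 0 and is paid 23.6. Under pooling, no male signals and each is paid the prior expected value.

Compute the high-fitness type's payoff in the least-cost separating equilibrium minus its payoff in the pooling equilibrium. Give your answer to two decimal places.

Least-cost separating signal: d* solves 23.6 = 34.6 − 8.5·d*, so d* = (34.6 − 23.6)/8.5 ≈ 1.2941.
High-fitness type's separating payoff: 34.6 − 6.7 × d* = 34.6 − 6.7 × (34.6 − 23.6)/8.5 = 34.6 − 73.7/8.5 ≈ 25.9294.
Pooling payoff: 0.40 × 34.6 + 0.60 × 23.6 = 28.
Difference: 25.9294 − 28 = -2.0706, i.e. -2.07 to two decimal places.
The high-fitness type would prefer the pooling outcome.

-2.07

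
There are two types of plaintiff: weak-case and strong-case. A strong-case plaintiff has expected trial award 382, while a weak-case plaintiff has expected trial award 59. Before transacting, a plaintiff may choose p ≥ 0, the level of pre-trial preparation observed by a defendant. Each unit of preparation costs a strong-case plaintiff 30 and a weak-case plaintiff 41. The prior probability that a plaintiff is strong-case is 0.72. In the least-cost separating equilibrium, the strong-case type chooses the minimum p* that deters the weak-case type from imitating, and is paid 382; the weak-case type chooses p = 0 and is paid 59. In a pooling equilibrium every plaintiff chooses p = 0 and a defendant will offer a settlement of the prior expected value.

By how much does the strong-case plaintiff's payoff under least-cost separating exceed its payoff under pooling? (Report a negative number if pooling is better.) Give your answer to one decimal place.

Least-cost separating signal: p* solves 59 = 382 − 41·p*, so p* = (382 − 59)/41 ≈ 7.8780.
Strong-case type's separating payoff: 382 − 30 × p* = 382 − 30 × (382 − 59)/41 = 382 − 9690/41 ≈ 145.659.
Pooling payoff: 0.72 × 382 + 0.28 × 59 = 291.56.
Difference: 145.659 − 291.56 = -145.901, i.e. -145.9 to one decimal place.
The strong-case type would prefer the pooling outcome.

-145.9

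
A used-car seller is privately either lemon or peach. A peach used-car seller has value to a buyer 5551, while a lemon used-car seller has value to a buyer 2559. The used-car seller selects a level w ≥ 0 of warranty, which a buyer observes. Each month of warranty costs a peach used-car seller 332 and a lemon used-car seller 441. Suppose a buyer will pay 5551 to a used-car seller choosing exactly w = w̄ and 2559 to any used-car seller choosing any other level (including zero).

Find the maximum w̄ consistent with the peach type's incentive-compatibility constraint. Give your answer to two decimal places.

Choosing w̄ yields the peach type 5551 − 332·w̄; choosing zero yields 2559.
The peach type is indifferent at 5551 − 332·w̄ = 2559, i.e. w̄ = (5551 − 2559) / 332 ≈ 9.01.
For any w̄ above 9.01 the peach type would rather pool at zero, so separation collapses.

9.01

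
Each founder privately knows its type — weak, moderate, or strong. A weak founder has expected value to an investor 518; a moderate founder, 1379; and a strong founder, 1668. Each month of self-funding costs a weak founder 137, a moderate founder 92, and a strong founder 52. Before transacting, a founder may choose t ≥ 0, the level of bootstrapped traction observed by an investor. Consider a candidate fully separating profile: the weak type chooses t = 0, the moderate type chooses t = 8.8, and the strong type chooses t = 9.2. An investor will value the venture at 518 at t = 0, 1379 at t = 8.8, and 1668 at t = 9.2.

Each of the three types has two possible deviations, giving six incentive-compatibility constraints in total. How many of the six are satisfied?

Strong (own payoff 1668 − 52×9.2 = 1189.6): to t=0 gives 518 → no gain ✓; to t=8.8 gives 1379 − 52×8.8 = 921.4 → no gain ✓.
Weak (own payoff 518): to t=8.8 gives 1379 − 137×8.8 = 173.4 → no gain ✓; to t=9.2 gives 1668 − 137×9.2 = 407.6 → no gain ✓.
Moderate (own payoff 1379 − 92×8.8 = 569.4): to t=0 gives 518 → no gain ✓; to t=9.2 gives 1668 − 92×9.2 = 821.6 → profitable ✗.
5 of the 6 constraints hold; not an equilibrium.

5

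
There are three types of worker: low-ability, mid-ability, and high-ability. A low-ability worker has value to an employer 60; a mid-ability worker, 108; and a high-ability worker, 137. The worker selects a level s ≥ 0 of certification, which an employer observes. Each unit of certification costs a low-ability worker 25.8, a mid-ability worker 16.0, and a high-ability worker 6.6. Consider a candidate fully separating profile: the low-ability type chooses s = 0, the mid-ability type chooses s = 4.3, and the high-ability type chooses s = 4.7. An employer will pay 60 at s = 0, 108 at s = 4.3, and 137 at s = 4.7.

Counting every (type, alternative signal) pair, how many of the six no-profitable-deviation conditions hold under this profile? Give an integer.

Mid-ability (own payoff 108 − 16.0×4.3 = 39.2): to s=0 gives 60 → profitable ✗; to s=4.7 gives 137 − 16.0×4.7 = 61.8 → profitable ✗.
Low-ability (own payoff 60): to s=4.3 gives 108 − 25.8×4.3 = -2.94 → no gain ✓; to s=4.7 gives 137 − 25.8×4.7 = 15.74 → no gain ✓.
High-ability (own payoff 137 − 6.6×4.7 = 105.98): to s=0 gives 60 → no gain ✓; to s=4.3 gives 108 − 6.6×4.3 = 79.62 → no gain ✓.
4 of the 6 constraints hold; not an equilibrium.

4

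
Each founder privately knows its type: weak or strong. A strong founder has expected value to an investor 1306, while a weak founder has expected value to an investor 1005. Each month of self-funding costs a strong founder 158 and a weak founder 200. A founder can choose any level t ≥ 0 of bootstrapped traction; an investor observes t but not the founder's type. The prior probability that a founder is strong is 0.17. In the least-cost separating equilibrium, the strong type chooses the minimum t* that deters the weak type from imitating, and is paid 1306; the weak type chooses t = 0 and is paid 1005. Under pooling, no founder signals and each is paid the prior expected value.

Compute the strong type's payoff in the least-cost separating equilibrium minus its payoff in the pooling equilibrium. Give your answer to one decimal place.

Least-cost separating signal: t* solves 1005 = 1306 − 200·t*, so t* = (1306 − 1005)/200 = 1.505.
Strong type's separating payoff: 1306 − 158 × t* = 1306 − 158 × (1306 − 1005)/200 = 1306 − 47558/200 = 1068.21.
Pooling payoff: 0.17 × 1306 + 0.83 × 1005 = 1056.17.
Difference: 1068.21 − 1056.17 = 12.04, i.e. 12.0 to one decimal place.
The strong type prefers to separate.

12.0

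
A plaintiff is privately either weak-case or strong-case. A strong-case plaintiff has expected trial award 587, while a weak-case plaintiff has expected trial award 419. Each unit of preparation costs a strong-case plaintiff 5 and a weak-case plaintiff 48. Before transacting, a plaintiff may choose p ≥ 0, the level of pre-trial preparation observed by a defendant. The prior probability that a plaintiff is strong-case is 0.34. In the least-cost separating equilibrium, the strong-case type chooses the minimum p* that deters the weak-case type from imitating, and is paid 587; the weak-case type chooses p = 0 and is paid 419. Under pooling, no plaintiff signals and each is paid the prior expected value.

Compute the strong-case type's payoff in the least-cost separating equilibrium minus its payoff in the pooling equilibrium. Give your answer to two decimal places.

93.38

Least-cost separating signal: p* solves 419 = 587 − 48·p*, so p* = (587 − 419)/48 = 3.5.
Strong-case type's separating payoff: 587 − 5 × p* = 587 − 5 × (587 − 419)/48 = 587 − 840/48 = 569.5.
Pooling payoff: 0.34 × 587 + 0.66 × 419 = 476.12.
Difference: 569.5 − 476.12 = 93.38.
The strong-case type prefers to separate.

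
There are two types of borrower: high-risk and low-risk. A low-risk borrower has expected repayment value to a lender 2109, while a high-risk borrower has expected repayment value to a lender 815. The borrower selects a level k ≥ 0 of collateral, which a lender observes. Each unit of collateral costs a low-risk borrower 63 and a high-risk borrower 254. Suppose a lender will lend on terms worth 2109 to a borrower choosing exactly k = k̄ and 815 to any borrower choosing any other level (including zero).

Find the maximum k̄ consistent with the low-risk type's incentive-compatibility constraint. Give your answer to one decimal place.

Choosing k̄ yields the low-risk type 2109 − 63·k̄; choosing zero yields 815.
The low-risk type is indifferent at 2109 − 63·k̄ = 815, i.e. k̄ = (2109 − 815) / 63 ≈ 20.5.
For any k̄ above 20.5 the low-risk type would rather pool at zero, so separation collapses.

20.5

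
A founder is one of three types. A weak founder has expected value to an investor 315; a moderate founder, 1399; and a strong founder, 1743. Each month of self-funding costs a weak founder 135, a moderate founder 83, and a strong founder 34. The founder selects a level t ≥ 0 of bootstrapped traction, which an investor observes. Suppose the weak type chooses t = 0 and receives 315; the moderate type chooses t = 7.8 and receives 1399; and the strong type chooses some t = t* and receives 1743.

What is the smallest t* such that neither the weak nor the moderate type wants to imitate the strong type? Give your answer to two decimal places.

11.94

Moderate type (on-path payoff 1399 − 83×7.8 = 751.6) won't mimic when 751.6 ≥ 1743 − 83·t*, i.e. t* ≥ 11.94.
Weak type (on-path payoff 315) won't mimic when 315 ≥ 1743 − 135·t*, i.e. t* ≥ 10.58.
Both must hold, so t* = max(10.58, 11.94) = 11.94. The moderate type's constraint binds.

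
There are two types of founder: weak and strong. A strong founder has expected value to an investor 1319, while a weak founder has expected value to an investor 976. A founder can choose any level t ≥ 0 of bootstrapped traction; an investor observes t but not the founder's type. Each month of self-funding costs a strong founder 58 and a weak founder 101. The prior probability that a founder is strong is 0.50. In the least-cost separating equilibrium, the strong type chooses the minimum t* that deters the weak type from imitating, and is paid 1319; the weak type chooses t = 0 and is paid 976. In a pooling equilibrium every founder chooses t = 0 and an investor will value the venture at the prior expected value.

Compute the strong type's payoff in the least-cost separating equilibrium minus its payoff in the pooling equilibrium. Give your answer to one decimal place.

Least-cost separating signal: t* solves 976 = 1319 − 101·t*, so t* = (1319 − 976)/101 ≈ 3.3960.
Strong type's separating payoff: 1319 − 58 × t* = 1319 − 58 × (1319 − 976)/101 = 1319 − 19894/101 ≈ 1122.030.
Pooling payoff: 0.50 × 1319 + 0.50 × 976 = 1147.5.
Difference: 1122.030 − 1147.5 = -25.47, i.e. -25.5 to one decimal place.
The strong type would prefer the pooling outcome.

-25.5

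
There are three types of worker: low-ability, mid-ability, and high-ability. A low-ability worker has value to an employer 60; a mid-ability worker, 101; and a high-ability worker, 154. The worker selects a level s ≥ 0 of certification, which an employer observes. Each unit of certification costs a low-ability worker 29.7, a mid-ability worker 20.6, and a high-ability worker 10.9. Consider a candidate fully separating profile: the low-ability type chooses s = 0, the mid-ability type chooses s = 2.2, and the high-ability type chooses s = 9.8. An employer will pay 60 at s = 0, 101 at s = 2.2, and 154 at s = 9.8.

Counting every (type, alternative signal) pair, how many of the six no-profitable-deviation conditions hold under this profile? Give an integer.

Mid-ability (own payoff 101 − 20.6×2.2 = 55.68): to s=0 gives 60 → profitable ✗; to s=9.8 gives 154 − 20.6×9.8 = -47.88 → no gain ✓.
Low-ability (own payoff 60): to s=2.2 gives 101 − 29.7×2.2 = 35.66 → no gain ✓; to s=9.8 gives 154 − 29.7×9.8 = -137.06 → no gain ✓.
High-ability (own payoff 154 − 10.9×9.8 = 47.18): to s=0 gives 60 → profitable ✗; to s=2.2 gives 101 − 10.9×2.2 = 77.02 → profitable ✗.
3 of the 6 constraints hold; not an equilibrium.

3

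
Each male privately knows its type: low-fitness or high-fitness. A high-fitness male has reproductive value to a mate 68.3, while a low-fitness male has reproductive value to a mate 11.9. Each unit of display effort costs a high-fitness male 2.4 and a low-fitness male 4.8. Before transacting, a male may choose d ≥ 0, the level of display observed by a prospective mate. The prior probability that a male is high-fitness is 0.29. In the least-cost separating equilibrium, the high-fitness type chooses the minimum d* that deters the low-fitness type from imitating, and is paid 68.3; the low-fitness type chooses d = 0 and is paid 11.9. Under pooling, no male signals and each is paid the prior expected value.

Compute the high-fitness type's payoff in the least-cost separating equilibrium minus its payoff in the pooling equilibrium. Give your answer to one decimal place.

11.8

Least-cost separating signal: d* solves 11.9 = 68.3 − 4.8·d*, so d* = (68.3 − 11.9)/4.8 = 11.75.
High-fitness type's separating payoff: 68.3 − 2.4 × d* = 68.3 − 2.4 × (68.3 − 11.9)/4.8 = 68.3 − 135.36/4.8 = 40.1.
Pooling payoff: 0.29 × 68.3 + 0.71 × 11.9 = 28.256.
Difference: 40.1 − 28.256 = 11.844, i.e. 11.8 to one decimal place.
The high-fitness type prefers to separate.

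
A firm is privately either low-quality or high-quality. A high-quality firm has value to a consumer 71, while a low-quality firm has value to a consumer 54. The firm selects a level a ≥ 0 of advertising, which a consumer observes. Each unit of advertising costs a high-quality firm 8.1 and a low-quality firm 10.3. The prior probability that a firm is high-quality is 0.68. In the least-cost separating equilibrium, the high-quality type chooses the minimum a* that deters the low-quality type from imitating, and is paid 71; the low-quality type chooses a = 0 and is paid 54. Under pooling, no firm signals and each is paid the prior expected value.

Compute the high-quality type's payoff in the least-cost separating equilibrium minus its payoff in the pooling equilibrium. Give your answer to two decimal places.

Least-cost separating signal: a* solves 54 = 71 − 10.3·a*, so a* = (71 − 54)/10.3 ≈ 1.6505.
High-quality type's separating payoff: 71 − 8.1 × a* = 71 − 8.1 × (71 − 54)/10.3 = 71 − 137.7/10.3 ≈ 57.6311.
Pooling payoff: 0.68 × 71 + 0.32 × 54 = 65.56.
Difference: 57.6311 − 65.56 = -7.9289, i.e. -7.93 to two decimal places.
The high-quality type would prefer the pooling outcome.

-7.93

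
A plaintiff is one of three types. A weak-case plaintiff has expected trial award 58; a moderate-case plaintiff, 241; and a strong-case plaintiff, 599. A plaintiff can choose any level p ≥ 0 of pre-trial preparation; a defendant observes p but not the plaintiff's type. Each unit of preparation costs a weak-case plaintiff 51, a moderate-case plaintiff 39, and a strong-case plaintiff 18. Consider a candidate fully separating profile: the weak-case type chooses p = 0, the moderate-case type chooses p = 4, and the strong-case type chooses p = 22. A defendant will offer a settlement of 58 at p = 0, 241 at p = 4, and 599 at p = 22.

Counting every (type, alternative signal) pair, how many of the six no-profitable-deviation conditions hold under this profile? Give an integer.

6

Moderate-case (own payoff 241 − 39×4 = 85): to p=0 gives 58 → no gain ✓; to p=22 gives 599 − 39×22 = -259 → no gain ✓.
Weak-case (own payoff 58): to p=4 gives 241 − 51×4 = 37 → no gain ✓; to p=22 gives 599 − 51×22 = -523 → no gain ✓.
Strong-case (own payoff 599 − 18×22 = 203): to p=0 gives 58 → no gain ✓; to p=4 gives 241 − 18×4 = 169 → no gain ✓.
6 of the 6 constraints hold; this profile is a separating equilibrium.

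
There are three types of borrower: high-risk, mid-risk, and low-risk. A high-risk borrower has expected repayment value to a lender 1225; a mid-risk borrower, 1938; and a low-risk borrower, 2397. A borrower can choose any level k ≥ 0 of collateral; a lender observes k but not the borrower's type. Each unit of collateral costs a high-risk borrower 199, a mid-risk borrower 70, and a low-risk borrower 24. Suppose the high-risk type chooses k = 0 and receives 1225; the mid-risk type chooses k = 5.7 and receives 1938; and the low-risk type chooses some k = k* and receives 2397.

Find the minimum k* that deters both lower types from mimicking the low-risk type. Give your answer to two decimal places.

High-risk type (on-path payoff 1225) won't mimic when 1225 ≥ 2397 − 199·k*, i.e. k* ≥ 5.89.
Mid-risk type (on-path payoff 1938 − 70×5.7 = 1539) won't mimic when 1539 ≥ 2397 − 70·k*, i.e. k* ≥ 12.26.
Both must hold, so k* = max(5.89, 12.26) = 12.26. The mid-risk type's constraint binds.

12.26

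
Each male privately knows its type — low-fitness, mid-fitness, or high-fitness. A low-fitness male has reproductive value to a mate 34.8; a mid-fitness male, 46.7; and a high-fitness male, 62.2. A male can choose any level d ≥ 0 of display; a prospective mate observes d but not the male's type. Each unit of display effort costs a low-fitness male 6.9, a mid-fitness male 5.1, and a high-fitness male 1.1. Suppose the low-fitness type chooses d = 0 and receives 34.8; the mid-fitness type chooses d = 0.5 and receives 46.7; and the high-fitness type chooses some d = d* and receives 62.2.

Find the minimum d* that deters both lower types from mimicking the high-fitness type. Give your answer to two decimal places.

Low-fitness type (on-path payoff 34.8) won't mimic when 34.8 ≥ 62.2 − 6.9·d*, i.e. d* ≥ 3.97.
Mid-fitness type (on-path payoff 46.7 − 5.1×0.5 = 44.15) won't mimic when 44.15 ≥ 62.2 − 5.1·d*, i.e. d* ≥ 3.54.
Both must hold, so d* = max(3.97, 3.54) = 3.97. The low-fitness type's constraint binds.

3.97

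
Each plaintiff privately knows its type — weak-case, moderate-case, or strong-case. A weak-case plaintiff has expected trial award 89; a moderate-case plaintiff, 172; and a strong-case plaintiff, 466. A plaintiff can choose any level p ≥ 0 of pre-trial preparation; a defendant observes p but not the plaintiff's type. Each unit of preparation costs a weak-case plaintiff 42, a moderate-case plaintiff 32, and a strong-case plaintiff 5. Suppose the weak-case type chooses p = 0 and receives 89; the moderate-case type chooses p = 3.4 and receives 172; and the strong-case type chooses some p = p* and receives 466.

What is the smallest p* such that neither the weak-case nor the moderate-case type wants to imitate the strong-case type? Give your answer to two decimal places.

Weak-case type (on-path payoff 89) won't mimic when 89 ≥ 466 − 42·p*, i.e. p* ≥ 8.98.
Moderate-case type (on-path payoff 172 − 32×3.4 = 63.2) won't mimic when 63.2 ≥ 466 − 32·p*, i.e. p* ≥ 12.59.
Both must hold, so p* = max(8.98, 12.59) = 12.59. The moderate-case type's constraint binds.

12.59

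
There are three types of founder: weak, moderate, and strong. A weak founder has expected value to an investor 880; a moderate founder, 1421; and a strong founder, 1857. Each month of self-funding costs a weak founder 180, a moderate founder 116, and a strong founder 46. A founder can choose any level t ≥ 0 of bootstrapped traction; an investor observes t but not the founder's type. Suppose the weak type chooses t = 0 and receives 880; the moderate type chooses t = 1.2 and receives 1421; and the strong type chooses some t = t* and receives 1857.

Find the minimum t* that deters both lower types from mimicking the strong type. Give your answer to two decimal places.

Weak type (on-path payoff 880) won't mimic when 880 ≥ 1857 − 180·t*, i.e. t* ≥ 5.43.
Moderate type (on-path payoff 1421 − 116×1.2 = 1281.8) won't mimic when 1281.8 ≥ 1857 − 116·t*, i.e. t* ≥ 4.96.
Both must hold, so t* = max(5.43, 4.96) = 5.43. The weak type's constraint binds.

5.43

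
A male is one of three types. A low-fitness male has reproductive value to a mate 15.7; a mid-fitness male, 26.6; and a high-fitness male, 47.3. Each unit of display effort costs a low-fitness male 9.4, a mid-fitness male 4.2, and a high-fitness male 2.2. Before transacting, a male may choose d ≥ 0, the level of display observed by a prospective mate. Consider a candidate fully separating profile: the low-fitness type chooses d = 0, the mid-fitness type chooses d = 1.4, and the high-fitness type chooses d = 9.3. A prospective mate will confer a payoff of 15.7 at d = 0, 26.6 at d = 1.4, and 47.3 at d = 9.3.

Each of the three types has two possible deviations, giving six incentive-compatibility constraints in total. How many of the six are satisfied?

High-fitness (own payoff 47.3 − 2.2×9.3 = 26.84): to d=0 gives 15.7 → no gain ✓; to d=1.4 gives 26.6 − 2.2×1.4 = 23.52 → no gain ✓.
Mid-fitness (own payoff 26.6 − 4.2×1.4 = 20.72): to d=0 gives 15.7 → no gain ✓; to d=9.3 gives 47.3 − 4.2×9.3 = 8.24 → no gain ✓.
Low-fitness (own payoff 15.7): to d=1.4 gives 26.6 − 9.4×1.4 = 13.44 → no gain ✓; to d=9.3 gives 47.3 − 9.4×9.3 = -40.12 → no gain ✓.
6 of the 6 constraints hold; this profile is a separating equilibrium.

6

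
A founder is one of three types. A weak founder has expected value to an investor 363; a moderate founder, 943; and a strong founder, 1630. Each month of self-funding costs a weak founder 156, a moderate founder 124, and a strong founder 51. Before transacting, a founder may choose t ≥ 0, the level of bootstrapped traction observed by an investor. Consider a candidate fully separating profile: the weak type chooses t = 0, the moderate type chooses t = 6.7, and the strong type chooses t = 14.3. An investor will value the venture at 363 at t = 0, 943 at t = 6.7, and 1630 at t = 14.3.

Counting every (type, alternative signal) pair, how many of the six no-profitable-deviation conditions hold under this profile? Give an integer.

Moderate (own payoff 943 − 124×6.7 = 112.2): to t=0 gives 363 → profitable ✗; to t=14.3 gives 1630 − 124×14.3 = -143.2 → no gain ✓.
Weak (own payoff 363): to t=6.7 gives 943 − 156×6.7 = -102.2 → no gain ✓; to t=14.3 gives 1630 − 156×14.3 = -600.8 → no gain ✓.
Strong (own payoff 1630 − 51×14.3 = 900.7): to t=0 gives 363 → no gain ✓; to t=6.7 gives 943 − 51×6.7 = 601.3 → no gain ✓.
5 of the 6 constraints hold; not an equilibrium.

5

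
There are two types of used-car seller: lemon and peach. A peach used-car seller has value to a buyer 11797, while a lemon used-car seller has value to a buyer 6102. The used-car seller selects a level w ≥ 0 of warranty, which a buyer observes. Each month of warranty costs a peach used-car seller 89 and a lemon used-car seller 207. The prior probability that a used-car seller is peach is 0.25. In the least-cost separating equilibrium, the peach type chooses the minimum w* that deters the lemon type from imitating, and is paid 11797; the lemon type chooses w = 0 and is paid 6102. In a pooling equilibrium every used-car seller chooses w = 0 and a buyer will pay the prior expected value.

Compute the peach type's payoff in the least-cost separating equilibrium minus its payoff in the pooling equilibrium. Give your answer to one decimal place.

1822.7

Least-cost separating signal: w* solves 6102 = 11797 − 207·w*, so w* = (11797 − 6102)/207 ≈ 27.5121.
Peach type's separating payoff: 11797 − 89 × w* = 11797 − 89 × (11797 − 6102)/207 = 11797 − 506855/207 ≈ 9348.425.
Pooling payoff: 0.25 × 11797 + 0.75 × 6102 = 7525.75.
Difference: 9348.425 − 7525.75 = 1822.675, i.e. 1822.7 to one decimal place.
The peach type prefers to separate.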